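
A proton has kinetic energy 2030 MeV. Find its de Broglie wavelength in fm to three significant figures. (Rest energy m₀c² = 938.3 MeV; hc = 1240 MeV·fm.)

Total energy E = KE + m₀c² = 2030 + 938.3 = 2968.3 MeV.
(pc)² = E² − (m₀c²)² = (2968.3)² − (938.3)² = 7.930 × 10⁶ MeV², so pc = 2816 MeV.
λ = hc/(pc) = 1240 MeV·fm / 2816 MeV = 0.440 fm.

λ = 0.440 fm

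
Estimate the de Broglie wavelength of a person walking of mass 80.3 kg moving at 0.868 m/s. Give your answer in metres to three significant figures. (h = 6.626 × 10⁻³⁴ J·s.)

λ = 9.51 × 10⁻³⁶ m

p = mv = 80.3 × 0.868 = 6.970 × 10¹ kg·m/s.
λ = h/p = 6.626 × 10⁻³⁴ / 6.970 × 10¹ = 9.51 × 10⁻³⁶ m.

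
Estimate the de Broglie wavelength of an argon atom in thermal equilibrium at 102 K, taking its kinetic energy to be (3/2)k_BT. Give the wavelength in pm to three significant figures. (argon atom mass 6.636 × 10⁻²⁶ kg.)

λ = 39.6 pm

KE = (3/2)k_BT = 1.5 × 1.381 × 10⁻²³ × 102 = 2.113 × 10⁻²¹ J.
p = √(2mKE) = √(2 × 6.636 × 10⁻²⁶ × 2.113 × 10⁻²¹) = 1.675 × 10⁻²³ kg·m/s.
λ = h/p = 3.96 × 10⁻¹¹ m = 39.6 pm.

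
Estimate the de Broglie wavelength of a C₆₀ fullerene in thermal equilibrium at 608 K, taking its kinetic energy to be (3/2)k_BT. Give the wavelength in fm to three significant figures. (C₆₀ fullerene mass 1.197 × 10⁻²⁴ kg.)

λ = 3820 fm

KE = (3/2)k_BT = 1.5 × 1.381 × 10⁻²³ × 608 = 1.259 × 10⁻²⁰ J.
p = √(2mKE) = √(2 × 1.197 × 10⁻²⁴ × 1.259 × 10⁻²⁰) = 1.736 × 10⁻²² kg·m/s.
λ = h/p = 3.82 × 10⁻¹² m = 3820 fm.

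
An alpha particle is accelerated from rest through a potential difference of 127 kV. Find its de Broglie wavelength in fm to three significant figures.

KE = 2eV = 2 × 1.602 × 10⁻¹⁹ × 1.270 × 10⁵ = 4.069 × 10⁻¹⁴ J.
p = √(2mKE) = √(2 × 6.645 × 10⁻²⁷ × 4.069 × 10⁻¹⁴) = 2.325 × 10⁻²⁰ kg·m/s.
λ = h/p = 6.626 × 10⁻³⁴ / 2.325 × 10⁻²⁰ = 2.85 × 10⁻¹⁴ m = 28.5 fm.

λ = 28.5 fm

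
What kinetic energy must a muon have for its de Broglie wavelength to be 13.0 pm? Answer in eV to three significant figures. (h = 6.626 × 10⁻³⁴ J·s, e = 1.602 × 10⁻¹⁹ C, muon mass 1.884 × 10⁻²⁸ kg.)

KE = 43.0 eV

p = h/λ = 6.626 × 10⁻³⁴ / 1.300 × 10⁻¹¹ = 5.097 × 10⁻²³ kg·m/s.
KE = p²/(2m) = (5.097 × 10⁻²³)² / (2 × 1.884 × 10⁻²⁸) = 6.895 × 10⁻¹⁸ J = 43.0 eV.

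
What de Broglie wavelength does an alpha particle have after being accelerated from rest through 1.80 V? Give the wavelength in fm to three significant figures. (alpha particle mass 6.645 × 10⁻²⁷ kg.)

λ = 7570 fm

KE = 2eV = 2 × 1.602 × 10⁻¹⁹ × 1.800 = 5.767 × 10⁻¹⁹ J.
p = √(2mKE) = √(2 × 6.645 × 10⁻²⁷ × 5.767 × 10⁻¹⁹) = 8.755 × 10⁻²³ kg·m/s.
λ = h/p = 6.626 × 10⁻³⁴ / 8.755 × 10⁻²³ = 7.57 × 10⁻¹² m = 7570 fm.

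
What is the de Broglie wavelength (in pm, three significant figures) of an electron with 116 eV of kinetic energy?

λ = 114 pm

KE = 116 eV = 1.858 × 10⁻¹⁷ J.
p = √(2mKE) = √(2 × 9.109 × 10⁻³¹ × 1.858 × 10⁻¹⁷) = 5.818 × 10⁻²⁴ kg·m/s.
λ = h/p = 6.626 × 10⁻³⁴ / 5.818 × 10⁻²⁴ = 1.14 × 10⁻¹⁰ m = 114 pm.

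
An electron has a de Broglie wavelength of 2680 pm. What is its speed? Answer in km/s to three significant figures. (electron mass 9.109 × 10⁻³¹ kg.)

p = h/λ = 6.626 × 10⁻³⁴ / 2.680 × 10⁻⁹ = 2.472 × 10⁻²⁵ kg·m/s.
v = p/m = 2.472 × 10⁻²⁵ / 9.109 × 10⁻³¹ = 2.71 × 10⁵ m/s = 271 km/s.

v = 271 km/s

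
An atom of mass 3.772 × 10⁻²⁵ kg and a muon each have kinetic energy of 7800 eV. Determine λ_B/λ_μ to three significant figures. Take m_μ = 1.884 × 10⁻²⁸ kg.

At fixed KE, p = √(2mKE) so λ = h/p ∝ 1/√m.
λ_B/λ_μ = √(m_μ/m_B) = √(1.884 × 10⁻²⁸/3.772 × 10⁻²⁵) = √(4.995 × 10⁻⁴) = 0.0223.

λ_B/λ_μ = 0.0223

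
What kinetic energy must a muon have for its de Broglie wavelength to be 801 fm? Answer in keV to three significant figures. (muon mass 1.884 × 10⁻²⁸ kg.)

KE = 11.3 keV

p = h/λ = 6.626 × 10⁻³⁴ / 8.010 × 10⁻¹³ = 8.272 × 10⁻²² kg·m/s.
KE = p²/(2m) = (8.272 × 10⁻²²)² / (2 × 1.884 × 10⁻²⁸) = 1.816 × 10⁻¹⁵ J = 11.3 keV.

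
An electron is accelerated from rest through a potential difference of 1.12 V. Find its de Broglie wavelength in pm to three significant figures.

λ = 1160 pm

KE = eV = 1.602 × 10⁻¹⁹ × 1.120 = 1.794 × 10⁻¹⁹ J.
p = √(2mKE) = √(2 × 9.109 × 10⁻³¹ × 1.794 × 10⁻¹⁹) = 5.717 × 10⁻²⁵ kg·m/s.
λ = h/p = 6.626 × 10⁻³⁴ / 5.717 × 10⁻²⁵ = 1.16 × 10⁻⁹ m = 1160 pm.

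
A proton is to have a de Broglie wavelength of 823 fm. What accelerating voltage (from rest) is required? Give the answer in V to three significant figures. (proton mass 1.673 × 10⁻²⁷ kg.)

V = 1210 V

p = h/λ = 6.626 × 10⁻³⁴ / 8.230 × 10⁻¹³ = 8.051 × 10⁻²² kg·m/s.
KE = p²/(2m) = 1.937 × 10⁻¹⁶ J.
V = KE/e = 1.937 × 10⁻¹⁶ / (1.602 × 10⁻¹⁹) = 1210 V.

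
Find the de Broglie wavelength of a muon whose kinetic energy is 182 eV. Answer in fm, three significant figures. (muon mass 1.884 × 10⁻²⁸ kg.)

λ = 6320 fm

KE = 182 eV = 2.916 × 10⁻¹⁷ J.
p = √(2mKE) = √(2 × 1.884 × 10⁻²⁸ × 2.916 × 10⁻¹⁷) = 1.048 × 10⁻²² kg·m/s.
λ = h/p = 6.626 × 10⁻³⁴ / 1.048 × 10⁻²² = 6.32 × 10⁻¹² m = 6320 fm.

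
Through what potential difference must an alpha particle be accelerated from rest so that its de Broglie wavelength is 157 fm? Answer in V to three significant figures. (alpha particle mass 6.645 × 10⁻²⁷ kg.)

V = 4180 V

p = h/λ = 6.626 × 10⁻³⁴ / 1.570 × 10⁻¹³ = 4.220 × 10⁻²¹ kg·m/s.
KE = p²/(2m) = 1.340 × 10⁻¹⁵ J.
V = KE/2e = 1.340 × 10⁻¹⁵ / (2 × 1.602 × 10⁻¹⁹) = 4180 V.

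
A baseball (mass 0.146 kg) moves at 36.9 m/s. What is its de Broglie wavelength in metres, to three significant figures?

p = mv = 0.146 × 36.9 = 5.387 kg·m/s.
λ = h/p = 6.626 × 10⁻³⁴ / 5.387 = 1.23 × 10⁻³⁴ m.

λ = 1.23 × 10⁻³⁴ m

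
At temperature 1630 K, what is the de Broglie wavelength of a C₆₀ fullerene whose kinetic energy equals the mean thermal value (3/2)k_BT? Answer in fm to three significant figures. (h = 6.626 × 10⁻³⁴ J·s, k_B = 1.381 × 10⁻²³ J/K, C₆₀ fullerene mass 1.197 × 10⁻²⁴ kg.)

KE = (3/2)k_BT = 1.5 × 1.381 × 10⁻²³ × 1630 = 3.377 × 10⁻²⁰ J.
p = √(2mKE) = √(2 × 1.197 × 10⁻²⁴ × 3.377 × 10⁻²⁰) = 2.843 × 10⁻²² kg·m/s.
λ = h/p = 2.33 × 10⁻¹² m = 2330 fm.

λ = 2330 fm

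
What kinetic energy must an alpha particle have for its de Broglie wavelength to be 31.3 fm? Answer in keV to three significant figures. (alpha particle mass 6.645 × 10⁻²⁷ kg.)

KE = 210 keV

p = h/λ = 6.626 × 10⁻³⁴ / 3.130 × 10⁻¹⁴ = 2.117 × 10⁻²⁰ kg·m/s.
KE = p²/(2m) = (2.117 × 10⁻²⁰)² / (2 × 6.645 × 10⁻²⁷) = 3.372 × 10⁻¹⁴ J = 210 keV.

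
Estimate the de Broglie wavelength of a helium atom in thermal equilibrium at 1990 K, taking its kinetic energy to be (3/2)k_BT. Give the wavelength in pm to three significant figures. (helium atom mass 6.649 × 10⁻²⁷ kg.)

λ = 28.3 pm

KE = (3/2)k_BT = 1.5 × 1.381 × 10⁻²³ × 1990 = 4.122 × 10⁻²⁰ J.
p = √(2mKE) = √(2 × 6.649 × 10⁻²⁷ × 4.122 × 10⁻²⁰) = 2.341 × 10⁻²³ kg·m/s.
λ = h/p = 2.83 × 10⁻¹¹ m = 28.3 pm.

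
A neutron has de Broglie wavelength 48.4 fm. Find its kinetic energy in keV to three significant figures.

p = h/λ = 6.626 × 10⁻³⁴ / 4.840 × 10⁻¹⁴ = 1.369 × 10⁻²⁰ kg·m/s.
KE = p²/(2m) = (1.369 × 10⁻²⁰)² / (2 × 1.675 × 10⁻²⁷) = 5.595 × 10⁻¹⁴ J = 349 keV.

KE = 349 keV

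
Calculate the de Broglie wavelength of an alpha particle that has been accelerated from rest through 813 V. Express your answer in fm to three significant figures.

KE = 2eV = 2 × 1.602 × 10⁻¹⁹ × 813.0 = 2.605 × 10⁻¹⁶ J.
p = √(2mKE) = √(2 × 6.645 × 10⁻²⁷ × 2.605 × 10⁻¹⁶) = 1.861 × 10⁻²¹ kg·m/s.
λ = h/p = 6.626 × 10⁻³⁴ / 1.861 × 10⁻²¹ = 3.56 × 10⁻¹³ m = 356 fm.

λ = 356 fm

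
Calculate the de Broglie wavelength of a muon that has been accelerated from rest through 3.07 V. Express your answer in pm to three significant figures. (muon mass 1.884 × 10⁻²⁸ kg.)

KE = eV = 1.602 × 10⁻¹⁹ × 3.070 = 4.918 × 10⁻¹⁹ J.
p = √(2mKE) = √(2 × 1.884 × 10⁻²⁸ × 4.918 × 10⁻¹⁹) = 1.361 × 10⁻²³ kg·m/s.
λ = h/p = 6.626 × 10⁻³⁴ / 1.361 × 10⁻²³ = 4.87 × 10⁻¹¹ m = 48.7 pm.

λ = 48.7 pm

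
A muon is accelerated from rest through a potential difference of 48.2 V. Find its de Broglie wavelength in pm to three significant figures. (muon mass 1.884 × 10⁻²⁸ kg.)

KE = eV = 1.602 × 10⁻¹⁹ × 48.20 = 7.722 × 10⁻¹⁸ J.
p = √(2mKE) = √(2 × 1.884 × 10⁻²⁸ × 7.722 × 10⁻¹⁸) = 5.394 × 10⁻²³ kg·m/s.
λ = h/p = 6.626 × 10⁻³⁴ / 5.394 × 10⁻²³ = 1.23 × 10⁻¹¹ m = 12.3 pm.

λ = 12.3 pm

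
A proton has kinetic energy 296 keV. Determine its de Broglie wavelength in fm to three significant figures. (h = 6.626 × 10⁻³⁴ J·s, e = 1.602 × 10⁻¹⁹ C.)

KE = 296 keV = 4.742 × 10⁻¹⁴ J.
p = √(2mKE) = √(2 × 1.673 × 10⁻²⁷ × 4.742 × 10⁻¹⁴) = 1.260 × 10⁻²⁰ kg·m/s.
λ = h/p = 6.626 × 10⁻³⁴ / 1.260 × 10⁻²⁰ = 5.26 × 10⁻¹⁴ m = 52.6 fm.

λ = 52.6 fm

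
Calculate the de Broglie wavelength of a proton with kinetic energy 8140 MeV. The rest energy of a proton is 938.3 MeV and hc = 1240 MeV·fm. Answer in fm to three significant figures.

λ = 0.137 fm

Total energy E = KE + m₀c² = 8140 + 938.3 = 9078.3 MeV.
(pc)² = E² − (m₀c²)² = (9078.3)² − (938.3)² = 8.154 × 10⁷ MeV², so pc = 9030 MeV.
λ = hc/(pc) = 1240 MeV·fm / 9030 MeV = 0.137 fm.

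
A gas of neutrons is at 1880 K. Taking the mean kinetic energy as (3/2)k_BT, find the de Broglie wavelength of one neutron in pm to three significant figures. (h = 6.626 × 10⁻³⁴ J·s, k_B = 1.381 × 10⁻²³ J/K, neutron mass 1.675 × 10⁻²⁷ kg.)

λ = 58.0 pm

KE = (3/2)k_BT = 1.5 × 1.381 × 10⁻²³ × 1880 = 3.894 × 10⁻²⁰ J.
p = √(2mKE) = √(2 × 1.675 × 10⁻²⁷ × 3.894 × 10⁻²⁰) = 1.142 × 10⁻²³ kg·m/s.
λ = h/p = 5.80 × 10⁻¹¹ m = 58.0 pm.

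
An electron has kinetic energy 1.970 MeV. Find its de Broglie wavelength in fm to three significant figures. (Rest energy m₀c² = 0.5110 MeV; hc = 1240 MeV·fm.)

Total energy E = KE + m₀c² = 1.970 + 0.5110 = 2.4810 MeV.
(pc)² = E² − (m₀c²)² = (2.4810)² − (0.5110)² = 5.894 MeV², so pc = 2.428 MeV.
λ = hc/(pc) = 1240 MeV·fm / 2.428 MeV = 511 fm.

λ = 511 fm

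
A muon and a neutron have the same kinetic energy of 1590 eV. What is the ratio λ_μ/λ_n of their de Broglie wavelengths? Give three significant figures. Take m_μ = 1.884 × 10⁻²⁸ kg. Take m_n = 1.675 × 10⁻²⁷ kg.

λ_μ/λ_n = 2.98

At fixed KE, p = √(2mKE) so λ = h/p ∝ 1/√m.
λ_μ/λ_n = √(m_n/m_μ) = √(1.675 × 10⁻²⁷/1.884 × 10⁻²⁸) = √(8.891) = 2.98.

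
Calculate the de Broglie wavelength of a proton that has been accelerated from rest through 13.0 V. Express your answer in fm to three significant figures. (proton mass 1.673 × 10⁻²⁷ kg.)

λ = 7940 fm

KE = eV = 1.602 × 10⁻¹⁹ × 13.00 = 2.083 × 10⁻¹⁸ J.
p = √(2mKE) = √(2 × 1.673 × 10⁻²⁷ × 2.083 × 10⁻¹⁸) = 8.348 × 10⁻²³ kg·m/s.
λ = h/p = 6.626 × 10⁻³⁴ / 8.348 × 10⁻²³ = 7.94 × 10⁻¹² m = 7940 fm.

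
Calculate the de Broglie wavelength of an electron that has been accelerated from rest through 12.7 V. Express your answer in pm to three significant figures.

λ = 344 pm

KE = eV = 1.602 × 10⁻¹⁹ × 12.70 = 2.035 × 10⁻¹⁸ J.
p = √(2mKE) = √(2 × 9.109 × 10⁻³¹ × 2.035 × 10⁻¹⁸) = 1.925 × 10⁻²⁴ kg·m/s.
λ = h/p = 6.626 × 10⁻³⁴ / 1.925 × 10⁻²⁴ = 3.44 × 10⁻¹⁰ m = 344 pm.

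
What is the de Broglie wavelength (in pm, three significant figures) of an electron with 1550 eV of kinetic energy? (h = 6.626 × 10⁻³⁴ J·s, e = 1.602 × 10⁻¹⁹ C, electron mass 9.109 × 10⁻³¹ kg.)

KE = 1550 eV = 2.483 × 10⁻¹⁶ J.
p = √(2mKE) = √(2 × 9.109 × 10⁻³¹ × 2.483 × 10⁻¹⁶) = 2.127 × 10⁻²³ kg·m/s.
λ = h/p = 6.626 × 10⁻³⁴ / 2.127 × 10⁻²³ = 3.12 × 10⁻¹¹ m = 31.2 pm.

λ = 31.2 pm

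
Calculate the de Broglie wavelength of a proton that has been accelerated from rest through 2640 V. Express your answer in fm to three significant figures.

KE = eV = 1.602 × 10⁻¹⁹ × 2640 = 4.229 × 10⁻¹⁶ J.
p = √(2mKE) = √(2 × 1.673 × 10⁻²⁷ × 4.229 × 10⁻¹⁶) = 1.190 × 10⁻²¹ kg·m/s.
λ = h/p = 6.626 × 10⁻³⁴ / 1.190 × 10⁻²¹ = 5.57 × 10⁻¹³ m = 557 fm.

λ = 557 fm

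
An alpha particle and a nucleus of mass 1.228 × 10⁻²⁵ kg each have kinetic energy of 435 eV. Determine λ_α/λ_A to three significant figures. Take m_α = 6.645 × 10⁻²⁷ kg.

λ_α/λ_A = 4.30

At fixed KE, p = √(2mKE) so λ = h/p ∝ 1/√m.
λ_α/λ_A = √(m_A/m_α) = √(1.228 × 10⁻²⁵/6.645 × 10⁻²⁷) = √(18.48) = 4.30.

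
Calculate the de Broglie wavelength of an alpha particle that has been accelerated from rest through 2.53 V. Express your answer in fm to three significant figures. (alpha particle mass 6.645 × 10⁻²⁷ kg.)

λ = 6380 fm

KE = 2eV = 2 × 1.602 × 10⁻¹⁹ × 2.530 = 8.106 × 10⁻¹⁹ J.
p = √(2mKE) = √(2 × 6.645 × 10⁻²⁷ × 8.106 × 10⁻¹⁹) = 1.038 × 10⁻²² kg·m/s.
λ = h/p = 6.626 × 10⁻³⁴ / 1.038 × 10⁻²² = 6.38 × 10⁻¹² m = 6380 fm.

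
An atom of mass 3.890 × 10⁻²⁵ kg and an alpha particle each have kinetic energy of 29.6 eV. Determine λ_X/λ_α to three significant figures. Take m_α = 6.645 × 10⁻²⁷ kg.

λ_X/λ_α = 0.131

At fixed KE, p = √(2mKE) so λ = h/p ∝ 1/√m.
λ_X/λ_α = √(m_α/m_X) = √(6.645 × 10⁻²⁷/3.890 × 10⁻²⁵) = √(0.01708) = 0.131.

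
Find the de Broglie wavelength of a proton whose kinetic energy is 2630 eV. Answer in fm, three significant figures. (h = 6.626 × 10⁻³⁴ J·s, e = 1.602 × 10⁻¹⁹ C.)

KE = 2630 eV = 4.213 × 10⁻¹⁶ J.
p = √(2mKE) = √(2 × 1.673 × 10⁻²⁷ × 4.213 × 10⁻¹⁶) = 1.187 × 10⁻²¹ kg·m/s.
λ = h/p = 6.626 × 10⁻³⁴ / 1.187 × 10⁻²¹ = 5.58 × 10⁻¹³ m = 558 fm.

λ = 558 fm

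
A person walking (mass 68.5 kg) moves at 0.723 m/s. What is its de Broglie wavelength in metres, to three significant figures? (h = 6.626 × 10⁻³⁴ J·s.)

λ = 1.34 × 10⁻³⁵ m

p = mv = 68.5 × 0.723 = 4.953 × 10¹ kg·m/s.
λ = h/p = 6.626 × 10⁻³⁴ / 4.953 × 10¹ = 1.34 × 10⁻³⁵ m.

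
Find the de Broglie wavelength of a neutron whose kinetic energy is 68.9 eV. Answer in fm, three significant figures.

λ = 3450 fm

KE = 68.9 eV = 1.104 × 10⁻¹⁷ J.
p = √(2mKE) = √(2 × 1.675 × 10⁻²⁷ × 1.104 × 10⁻¹⁷) = 1.923 × 10⁻²² kg·m/s.
λ = h/p = 6.626 × 10⁻³⁴ / 1.923 × 10⁻²² = 3.45 × 10⁻¹² m = 3450 fm.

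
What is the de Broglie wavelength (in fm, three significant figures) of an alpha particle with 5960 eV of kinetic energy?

λ = 186 fm

KE = 5960 eV = 9.548 × 10⁻¹⁶ J.
p = √(2mKE) = √(2 × 6.645 × 10⁻²⁷ × 9.548 × 10⁻¹⁶) = 3.562 × 10⁻²¹ kg·m/s.
λ = h/p = 6.626 × 10⁻³⁴ / 3.562 × 10⁻²¹ = 1.86 × 10⁻¹³ m = 186 fm.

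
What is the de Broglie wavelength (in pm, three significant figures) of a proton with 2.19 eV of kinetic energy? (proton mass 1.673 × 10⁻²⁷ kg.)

λ = 19.3 pm

KE = 2.19 eV = 3.508 × 10⁻¹⁹ J.
p = √(2mKE) = √(2 × 1.673 × 10⁻²⁷ × 3.508 × 10⁻¹⁹) = 3.426 × 10⁻²³ kg·m/s.
λ = h/p = 6.626 × 10⁻³⁴ / 3.426 × 10⁻²³ = 1.93 × 10⁻¹¹ m = 19.3 pm.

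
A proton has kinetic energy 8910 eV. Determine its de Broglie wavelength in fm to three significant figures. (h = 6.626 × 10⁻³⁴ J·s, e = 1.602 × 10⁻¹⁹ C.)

KE = 8910 eV = 1.427 × 10⁻¹⁵ J.
p = √(2mKE) = √(2 × 1.673 × 10⁻²⁷ × 1.427 × 10⁻¹⁵) = 2.185 × 10⁻²¹ kg·m/s.
λ = h/p = 6.626 × 10⁻³⁴ / 2.185 × 10⁻²¹ = 3.03 × 10⁻¹³ m = 303 fm.

λ = 303 fm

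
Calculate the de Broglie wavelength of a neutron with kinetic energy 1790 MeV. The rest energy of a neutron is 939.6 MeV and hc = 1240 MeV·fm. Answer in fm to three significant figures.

λ = 0.484 fm

Total energy E = KE + m₀c² = 1790 + 939.6 = 2729.6 MeV.
(pc)² = E² − (m₀c²)² = (2729.6)² − (939.6)² = 6.568 × 10⁶ MeV², so pc = 2563 MeV.
λ = hc/(pc) = 1240 MeV·fm / 2563 MeV = 0.484 fm.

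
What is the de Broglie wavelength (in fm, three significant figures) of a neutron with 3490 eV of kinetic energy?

KE = 3490 eV = 5.591 × 10⁻¹⁶ J.
p = √(2mKE) = √(2 × 1.675 × 10⁻²⁷ × 5.591 × 10⁻¹⁶) = 1.369 × 10⁻²¹ kg·m/s.
λ = h/p = 6.626 × 10⁻³⁴ / 1.369 × 10⁻²¹ = 4.84 × 10⁻¹³ m = 484 fm.

λ = 484 fm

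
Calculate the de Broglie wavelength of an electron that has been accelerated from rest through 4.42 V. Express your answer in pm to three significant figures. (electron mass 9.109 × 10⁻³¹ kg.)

λ = 583 pm

KE = eV = 1.602 × 10⁻¹⁹ × 4.420 = 7.081 × 10⁻¹⁹ J.
p = √(2mKE) = √(2 × 9.109 × 10⁻³¹ × 7.081 × 10⁻¹⁹) = 1.136 × 10⁻²⁴ kg·m/s.
λ = h/p = 6.626 × 10⁻³⁴ / 1.136 × 10⁻²⁴ = 5.83 × 10⁻¹⁰ m = 583 pm.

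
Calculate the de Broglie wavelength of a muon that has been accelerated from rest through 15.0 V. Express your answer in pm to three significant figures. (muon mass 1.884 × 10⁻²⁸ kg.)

λ = 22.0 pm

KE = eV = 1.602 × 10⁻¹⁹ × 15.00 = 2.403 × 10⁻¹⁸ J.
p = √(2mKE) = √(2 × 1.884 × 10⁻²⁸ × 2.403 × 10⁻¹⁸) = 3.009 × 10⁻²³ kg·m/s.
λ = h/p = 6.626 × 10⁻³⁴ / 3.009 × 10⁻²³ = 2.20 × 10⁻¹¹ m = 22.0 pm.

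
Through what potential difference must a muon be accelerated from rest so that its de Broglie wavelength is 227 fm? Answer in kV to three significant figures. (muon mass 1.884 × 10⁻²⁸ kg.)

p = h/λ = 6.626 × 10⁻³⁴ / 2.270 × 10⁻¹³ = 2.919 × 10⁻²¹ kg·m/s.
KE = p²/(2m) = 2.261 × 10⁻¹⁴ J.
V = KE/e = 2.261 × 10⁻¹⁴ / (1.602 × 10⁻¹⁹) = 141 kV.

V = 141 kV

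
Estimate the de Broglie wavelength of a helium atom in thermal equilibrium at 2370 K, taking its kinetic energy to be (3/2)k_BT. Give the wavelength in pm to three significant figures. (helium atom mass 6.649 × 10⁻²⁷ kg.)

KE = (3/2)k_BT = 1.5 × 1.381 × 10⁻²³ × 2370 = 4.909 × 10⁻²⁰ J.
p = √(2mKE) = √(2 × 6.649 × 10⁻²⁷ × 4.909 × 10⁻²⁰) = 2.555 × 10⁻²³ kg·m/s.
λ = h/p = 2.59 × 10⁻¹¹ m = 25.9 pm.

λ = 25.9 pm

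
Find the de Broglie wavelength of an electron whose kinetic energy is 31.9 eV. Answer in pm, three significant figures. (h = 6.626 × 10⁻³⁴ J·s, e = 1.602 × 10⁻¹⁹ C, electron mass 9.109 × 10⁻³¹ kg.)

λ = 217 pm

KE = 31.9 eV = 5.110 × 10⁻¹⁸ J.
p = √(2mKE) = √(2 × 9.109 × 10⁻³¹ × 5.110 × 10⁻¹⁸) = 3.051 × 10⁻²⁴ kg·m/s.
λ = h/p = 6.626 × 10⁻³⁴ / 3.051 × 10⁻²⁴ = 2.17 × 10⁻¹⁰ m = 217 pm.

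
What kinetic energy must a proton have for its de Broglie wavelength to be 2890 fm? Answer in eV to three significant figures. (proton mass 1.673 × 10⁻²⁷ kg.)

KE = 98.1 eV

p = h/λ = 6.626 × 10⁻³⁴ / 2.890 × 10⁻¹² = 2.293 × 10⁻²² kg·m/s.
KE = p²/(2m) = (2.293 × 10⁻²²)² / (2 × 1.673 × 10⁻²⁷) = 1.571 × 10⁻¹⁷ J = 98.1 eV.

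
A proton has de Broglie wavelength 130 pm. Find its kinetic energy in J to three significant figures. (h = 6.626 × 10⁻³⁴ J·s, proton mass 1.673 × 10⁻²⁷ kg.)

p = h/λ = 6.626 × 10⁻³⁴ / 1.300 × 10⁻¹⁰ = 5.097 × 10⁻²⁴ kg·m/s.
KE = p²/(2m) = (5.097 × 10⁻²⁴)² / (2 × 1.673 × 10⁻²⁷) = 7.764 × 10⁻²¹ J = 7.76 × 10⁻²¹ J.

KE = 7.76 × 10⁻²¹ J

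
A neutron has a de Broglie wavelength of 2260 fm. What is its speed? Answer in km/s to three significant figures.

v = 175 km/s

p = h/λ = 6.626 × 10⁻³⁴ / 2.260 × 10⁻¹² = 2.932 × 10⁻²² kg·m/s.
v = p/m = 2.932 × 10⁻²² / 1.675 × 10⁻²⁷ = 1.75 × 10⁵ m/s = 175 km/s.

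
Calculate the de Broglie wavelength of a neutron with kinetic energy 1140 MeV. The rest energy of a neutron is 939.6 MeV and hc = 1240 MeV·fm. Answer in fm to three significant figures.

Total energy E = KE + m₀c² = 1140 + 939.6 = 2079.6 MeV.
(pc)² = E² − (m₀c²)² = (2079.6)² − (939.6)² = 3.442 × 10⁶ MeV², so pc = 1855 MeV.
λ = hc/(pc) = 1240 MeV·fm / 1855 MeV = 0.668 fm.

λ = 0.668 fm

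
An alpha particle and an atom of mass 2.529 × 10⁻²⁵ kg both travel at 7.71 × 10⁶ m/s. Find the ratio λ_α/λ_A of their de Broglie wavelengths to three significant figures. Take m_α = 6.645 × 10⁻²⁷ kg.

λ_α/λ_A = 38.1

At fixed v, p = mv so λ = h/(mv) ∝ 1/m.
λ_α/λ_A = m_A/m_α = 2.529 × 10⁻²⁵/6.645 × 10⁻²⁷ = 38.1.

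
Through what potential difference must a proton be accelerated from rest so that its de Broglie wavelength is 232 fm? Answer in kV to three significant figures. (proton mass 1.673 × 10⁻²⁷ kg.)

V = 15.2 kV

p = h/λ = 6.626 × 10⁻³⁴ / 2.320 × 10⁻¹³ = 2.856 × 10⁻²¹ kg·m/s.
KE = p²/(2m) = 2.438 × 10⁻¹⁵ J.
V = KE/e = 2.438 × 10⁻¹⁵ / (1.602 × 10⁻¹⁹) = 15.2 kV.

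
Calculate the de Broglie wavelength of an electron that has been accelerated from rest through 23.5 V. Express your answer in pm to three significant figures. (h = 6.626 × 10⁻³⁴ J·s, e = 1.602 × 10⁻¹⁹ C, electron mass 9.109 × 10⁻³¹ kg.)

λ = 253 pm

KE = eV = 1.602 × 10⁻¹⁹ × 23.50 = 3.765 × 10⁻¹⁸ J.
p = √(2mKE) = √(2 × 9.109 × 10⁻³¹ × 3.765 × 10⁻¹⁸) = 2.619 × 10⁻²⁴ kg·m/s.
λ = h/p = 6.626 × 10⁻³⁴ / 2.619 × 10⁻²⁴ = 2.53 × 10⁻¹⁰ m = 253 pm.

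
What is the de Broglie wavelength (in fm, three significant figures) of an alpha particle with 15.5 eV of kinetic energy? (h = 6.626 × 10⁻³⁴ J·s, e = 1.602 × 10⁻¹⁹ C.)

λ = 3650 fm

KE = 15.5 eV = 2.483 × 10⁻¹⁸ J.
p = √(2mKE) = √(2 × 6.645 × 10⁻²⁷ × 2.483 × 10⁻¹⁸) = 1.817 × 10⁻²² kg·m/s.
λ = h/p = 6.626 × 10⁻³⁴ / 1.817 × 10⁻²² = 3.65 × 10⁻¹² m = 3650 fm.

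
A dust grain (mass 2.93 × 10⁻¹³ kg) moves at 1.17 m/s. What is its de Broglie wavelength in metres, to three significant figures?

λ = 1.93 × 10⁻²¹ m

p = mv = 2.93 × 10⁻¹³ × 1.17 = 3.428 × 10⁻¹³ kg·m/s.
λ = h/p = 6.626 × 10⁻³⁴ / 3.428 × 10⁻¹³ = 1.93 × 10⁻²¹ m.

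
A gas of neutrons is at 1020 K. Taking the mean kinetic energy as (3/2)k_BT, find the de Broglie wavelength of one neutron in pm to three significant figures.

λ = 78.8 pm

KE = (3/2)k_BT = 1.5 × 1.381 × 10⁻²³ × 1020 = 2.113 × 10⁻²⁰ J.
p = √(2mKE) = √(2 × 1.675 × 10⁻²⁷ × 2.113 × 10⁻²⁰) = 8.413 × 10⁻²⁴ kg·m/s.
λ = h/p = 7.88 × 10⁻¹¹ m = 78.8 pm.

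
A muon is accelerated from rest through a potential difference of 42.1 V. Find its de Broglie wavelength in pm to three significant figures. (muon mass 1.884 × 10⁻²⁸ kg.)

λ = 13.1 pm

KE = eV = 1.602 × 10⁻¹⁹ × 42.10 = 6.744 × 10⁻¹⁸ J.
p = √(2mKE) = √(2 × 1.884 × 10⁻²⁸ × 6.744 × 10⁻¹⁸) = 5.041 × 10⁻²³ kg·m/s.
λ = h/p = 6.626 × 10⁻³⁴ / 5.041 × 10⁻²³ = 1.31 × 10⁻¹¹ m = 13.1 pm.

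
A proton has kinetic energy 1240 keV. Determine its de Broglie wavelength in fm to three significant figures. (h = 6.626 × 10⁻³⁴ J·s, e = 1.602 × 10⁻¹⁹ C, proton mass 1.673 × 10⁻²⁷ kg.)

KE = 1240 keV = 1.986 × 10⁻¹³ J.
p = √(2mKE) = √(2 × 1.673 × 10⁻²⁷ × 1.986 × 10⁻¹³) = 2.578 × 10⁻²⁰ kg·m/s.
λ = h/p = 6.626 × 10⁻³⁴ / 2.578 × 10⁻²⁰ = 2.57 × 10⁻¹⁴ m = 25.7 fm.

λ = 25.7 fm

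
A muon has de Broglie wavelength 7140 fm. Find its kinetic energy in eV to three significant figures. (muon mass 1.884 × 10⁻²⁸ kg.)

p = h/λ = 6.626 × 10⁻³⁴ / 7.140 × 10⁻¹² = 9.280 × 10⁻²³ kg·m/s.
KE = p²/(2m) = (9.280 × 10⁻²³)² / (2 × 1.884 × 10⁻²⁸) = 2.286 × 10⁻¹⁷ J = 143 eV.

KE = 143 eV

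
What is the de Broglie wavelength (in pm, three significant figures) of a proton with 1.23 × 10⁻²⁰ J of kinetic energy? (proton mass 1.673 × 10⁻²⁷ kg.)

p = √(2mKE) = √(2 × 1.673 × 10⁻²⁷ × 1.230 × 10⁻²⁰) = 6.415 × 10⁻²⁴ kg·m/s.
λ = h/p = 6.626 × 10⁻³⁴ / 6.415 × 10⁻²⁴ = 1.03 × 10⁻¹⁰ m = 103 pm.

λ = 103 pm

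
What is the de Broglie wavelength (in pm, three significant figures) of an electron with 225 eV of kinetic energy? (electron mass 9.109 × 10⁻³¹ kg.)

KE = 225 eV = 3.605 × 10⁻¹⁷ J.
p = √(2mKE) = √(2 × 9.109 × 10⁻³¹ × 3.605 × 10⁻¹⁷) = 8.104 × 10⁻²⁴ kg·m/s.
λ = h/p = 6.626 × 10⁻³⁴ / 8.104 × 10⁻²⁴ = 8.18 × 10⁻¹¹ m = 81.8 pm.

λ = 81.8 pm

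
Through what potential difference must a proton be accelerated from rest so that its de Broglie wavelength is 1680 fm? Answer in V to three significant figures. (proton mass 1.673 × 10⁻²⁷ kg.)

p = h/λ = 6.626 × 10⁻³⁴ / 1.680 × 10⁻¹² = 3.944 × 10⁻²² kg·m/s.
KE = p²/(2m) = 4.649 × 10⁻¹⁷ J.
V = KE/e = 4.649 × 10⁻¹⁷ / (1.602 × 10⁻¹⁹) = 290 V.

V = 290 V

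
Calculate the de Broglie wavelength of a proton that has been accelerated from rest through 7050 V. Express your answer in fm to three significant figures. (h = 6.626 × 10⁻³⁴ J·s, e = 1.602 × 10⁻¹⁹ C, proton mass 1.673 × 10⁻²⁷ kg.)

λ = 341 fm

KE = eV = 1.602 × 10⁻¹⁹ × 7050 = 1.129 × 10⁻¹⁵ J.
p = √(2mKE) = √(2 × 1.673 × 10⁻²⁷ × 1.129 × 10⁻¹⁵) = 1.944 × 10⁻²¹ kg·m/s.
λ = h/p = 6.626 × 10⁻³⁴ / 1.944 × 10⁻²¹ = 3.41 × 10⁻¹³ m = 341 fm.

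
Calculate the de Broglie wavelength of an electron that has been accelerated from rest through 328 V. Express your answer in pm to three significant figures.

λ = 67.7 pm

KE = eV = 1.602 × 10⁻¹⁹ × 328.0 = 5.255 × 10⁻¹⁷ J.
p = √(2mKE) = √(2 × 9.109 × 10⁻³¹ × 5.255 × 10⁻¹⁷) = 9.784 × 10⁻²⁴ kg·m/s.
λ = h/p = 6.626 × 10⁻³⁴ / 9.784 × 10⁻²⁴ = 6.77 × 10⁻¹¹ m = 67.7 pm.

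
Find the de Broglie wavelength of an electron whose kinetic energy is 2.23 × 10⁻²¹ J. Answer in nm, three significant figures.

p = √(2mKE) = √(2 × 9.109 × 10⁻³¹ × 2.230 × 10⁻²¹) = 6.374 × 10⁻²⁶ kg·m/s.
λ = h/p = 6.626 × 10⁻³⁴ / 6.374 × 10⁻²⁶ = 1.04 × 10⁻⁸ m = 10.4 nm.

λ = 10.4 nm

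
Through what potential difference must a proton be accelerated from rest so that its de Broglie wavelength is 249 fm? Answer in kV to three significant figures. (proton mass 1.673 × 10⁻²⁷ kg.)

V = 13.2 kV

p = h/λ = 6.626 × 10⁻³⁴ / 2.490 × 10⁻¹³ = 2.661 × 10⁻²¹ kg·m/s.
KE = p²/(2m) = 2.116 × 10⁻¹⁵ J.
V = KE/e = 2.116 × 10⁻¹⁵ / (1.602 × 10⁻¹⁹) = 13.2 kV.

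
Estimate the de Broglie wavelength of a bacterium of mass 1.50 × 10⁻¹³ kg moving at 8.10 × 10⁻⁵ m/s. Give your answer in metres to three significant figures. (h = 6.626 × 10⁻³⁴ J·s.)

λ = 5.45 × 10⁻¹⁷ m

p = mv = 1.50 × 10⁻¹³ × 8.10 × 10⁻⁵ = 1.215 × 10⁻¹⁷ kg·m/s.
λ = h/p = 6.626 × 10⁻³⁴ / 1.215 × 10⁻¹⁷ = 5.45 × 10⁻¹⁷ m.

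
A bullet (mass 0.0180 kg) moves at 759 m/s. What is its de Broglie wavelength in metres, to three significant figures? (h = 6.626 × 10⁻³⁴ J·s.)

p = mv = 0.0180 × 759 = 1.366 × 10¹ kg·m/s.
λ = h/p = 6.626 × 10⁻³⁴ / 1.366 × 10¹ = 4.85 × 10⁻³⁵ m.

λ = 4.85 × 10⁻³⁵ m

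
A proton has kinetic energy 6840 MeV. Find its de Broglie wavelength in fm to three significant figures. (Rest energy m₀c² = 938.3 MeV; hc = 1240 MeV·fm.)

λ = 0.161 fm

Total energy E = KE + m₀c² = 6840 + 938.3 = 7778.3 MeV.
(pc)² = E² − (m₀c²)² = (7778.3)² − (938.3)² = 5.962 × 10⁷ MeV², so pc = 7721 MeV.
λ = hc/(pc) = 1240 MeV·fm / 7721 MeV = 0.161 fm.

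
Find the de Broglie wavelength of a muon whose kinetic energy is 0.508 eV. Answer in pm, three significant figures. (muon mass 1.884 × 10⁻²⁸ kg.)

KE = 0.508 eV = 8.138 × 10⁻²⁰ J.
p = √(2mKE) = √(2 × 1.884 × 10⁻²⁸ × 8.138 × 10⁻²⁰) = 5.538 × 10⁻²⁴ kg·m/s.
λ = h/p = 6.626 × 10⁻³⁴ / 5.538 × 10⁻²⁴ = 1.20 × 10⁻¹⁰ m = 120 pm.

λ = 120 pm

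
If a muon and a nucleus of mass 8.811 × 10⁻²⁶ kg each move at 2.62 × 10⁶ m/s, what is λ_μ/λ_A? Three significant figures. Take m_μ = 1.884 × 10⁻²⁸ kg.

At fixed v, p = mv so λ = h/(mv) ∝ 1/m.
λ_μ/λ_A = m_A/m_μ = 8.811 × 10⁻²⁶/1.884 × 10⁻²⁸ = 468.

λ_μ/λ_A = 468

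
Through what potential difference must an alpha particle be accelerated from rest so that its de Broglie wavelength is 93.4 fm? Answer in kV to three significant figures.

V = 11.8 kV

p = h/λ = 6.626 × 10⁻³⁴ / 9.340 × 10⁻¹⁴ = 7.094 × 10⁻²¹ kg·m/s.
KE = p²/(2m) = 3.787 × 10⁻¹⁵ J.
V = KE/2e = 3.787 × 10⁻¹⁵ / (2 × 1.602 × 10⁻¹⁹) = 11.8 kV.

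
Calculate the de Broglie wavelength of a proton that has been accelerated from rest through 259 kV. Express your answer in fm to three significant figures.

KE = eV = 1.602 × 10⁻¹⁹ × 2.590 × 10⁵ = 4.149 × 10⁻¹⁴ J.
p = √(2mKE) = √(2 × 1.673 × 10⁻²⁷ × 4.149 × 10⁻¹⁴) = 1.178 × 10⁻²⁰ kg·m/s.
λ = h/p = 6.626 × 10⁻³⁴ / 1.178 × 10⁻²⁰ = 5.62 × 10⁻¹⁴ m = 56.2 fm.

λ = 56.2 fm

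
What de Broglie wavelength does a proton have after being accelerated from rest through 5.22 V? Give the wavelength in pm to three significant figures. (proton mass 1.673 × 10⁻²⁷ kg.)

λ = 12.5 pm

KE = eV = 1.602 × 10⁻¹⁹ × 5.220 = 8.362 × 10⁻¹⁹ J.
p = √(2mKE) = √(2 × 1.673 × 10⁻²⁷ × 8.362 × 10⁻¹⁹) = 5.290 × 10⁻²³ kg·m/s.
λ = h/p = 6.626 × 10⁻³⁴ / 5.290 × 10⁻²³ = 1.25 × 10⁻¹¹ m = 12.5 pm.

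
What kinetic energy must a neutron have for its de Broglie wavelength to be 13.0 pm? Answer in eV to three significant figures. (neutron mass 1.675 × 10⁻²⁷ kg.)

p = h/λ = 6.626 × 10⁻³⁴ / 1.300 × 10⁻¹¹ = 5.097 × 10⁻²³ kg·m/s.
KE = p²/(2m) = (5.097 × 10⁻²³)² / (2 × 1.675 × 10⁻²⁷) = 7.755 × 10⁻¹⁹ J = 4.84 eV.

KE = 4.84 eV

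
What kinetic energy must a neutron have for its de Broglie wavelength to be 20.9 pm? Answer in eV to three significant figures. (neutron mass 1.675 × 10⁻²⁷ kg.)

p = h/λ = 6.626 × 10⁻³⁴ / 2.090 × 10⁻¹¹ = 3.170 × 10⁻²³ kg·m/s.
KE = p²/(2m) = (3.170 × 10⁻²³)² / (2 × 1.675 × 10⁻²⁷) = 3.000 × 10⁻¹⁹ J = 1.87 eV.

KE = 1.87 eV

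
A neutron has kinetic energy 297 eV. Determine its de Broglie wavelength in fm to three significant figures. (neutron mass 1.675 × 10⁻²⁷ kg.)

λ = 1660 fm

KE = 297 eV = 4.758 × 10⁻¹⁷ J.
p = √(2mKE) = √(2 × 1.675 × 10⁻²⁷ × 4.758 × 10⁻¹⁷) = 3.992 × 10⁻²² kg·m/s.
λ = h/p = 6.626 × 10⁻³⁴ / 3.992 × 10⁻²² = 1.66 × 10⁻¹² m = 1660 fm.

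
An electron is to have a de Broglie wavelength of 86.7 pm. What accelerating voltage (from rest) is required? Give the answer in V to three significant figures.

V = 200 V

p = h/λ = 6.626 × 10⁻³⁴ / 8.670 × 10⁻¹¹ = 7.642 × 10⁻²⁴ kg·m/s.
KE = p²/(2m) = 3.206 × 10⁻¹⁷ J.
V = KE/e = 3.206 × 10⁻¹⁷ / (1.602 × 10⁻¹⁹) = 200 V.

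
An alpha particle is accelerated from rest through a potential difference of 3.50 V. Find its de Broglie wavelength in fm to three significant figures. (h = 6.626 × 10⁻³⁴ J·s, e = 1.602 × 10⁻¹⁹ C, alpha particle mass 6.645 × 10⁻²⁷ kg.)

KE = 2eV = 2 × 1.602 × 10⁻¹⁹ × 3.500 = 1.121 × 10⁻¹⁸ J.
p = √(2mKE) = √(2 × 6.645 × 10⁻²⁷ × 1.121 × 10⁻¹⁸) = 1.221 × 10⁻²² kg·m/s.
λ = h/p = 6.626 × 10⁻³⁴ / 1.221 × 10⁻²² = 5.43 × 10⁻¹² m = 5430 fm.

λ = 5430 fm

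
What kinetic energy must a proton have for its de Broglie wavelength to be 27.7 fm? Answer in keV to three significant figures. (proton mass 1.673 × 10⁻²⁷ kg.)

p = h/λ = 6.626 × 10⁻³⁴ / 2.770 × 10⁻¹⁴ = 2.392 × 10⁻²⁰ kg·m/s.
KE = p²/(2m) = (2.392 × 10⁻²⁰)² / (2 × 1.673 × 10⁻²⁷) = 1.710 × 10⁻¹³ J = 1070 keV.

KE = 1070 keV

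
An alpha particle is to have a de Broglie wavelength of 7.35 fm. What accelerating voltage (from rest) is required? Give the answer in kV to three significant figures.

V = 1910 kV

p = h/λ = 6.626 × 10⁻³⁴ / 7.350 × 10⁻¹⁵ = 9.015 × 10⁻²⁰ kg·m/s.
KE = p²/(2m) = 6.115 × 10⁻¹³ J.
V = KE/2e = 6.115 × 10⁻¹³ / (2 × 1.602 × 10⁻¹⁹) = 1910 kV.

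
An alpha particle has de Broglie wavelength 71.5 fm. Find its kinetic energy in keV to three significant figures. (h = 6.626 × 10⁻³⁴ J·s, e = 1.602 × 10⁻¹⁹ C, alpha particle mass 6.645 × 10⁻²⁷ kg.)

p = h/λ = 6.626 × 10⁻³⁴ / 7.150 × 10⁻¹⁴ = 9.267 × 10⁻²¹ kg·m/s.
KE = p²/(2m) = (9.267 × 10⁻²¹)² / (2 × 6.645 × 10⁻²⁷) = 6.462 × 10⁻¹⁵ J = 40.3 keV.

KE = 40.3 keV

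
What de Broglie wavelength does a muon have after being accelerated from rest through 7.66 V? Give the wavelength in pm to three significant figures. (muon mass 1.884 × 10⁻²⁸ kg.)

KE = eV = 1.602 × 10⁻¹⁹ × 7.660 = 1.227 × 10⁻¹⁸ J.
p = √(2mKE) = √(2 × 1.884 × 10⁻²⁸ × 1.227 × 10⁻¹⁸) = 2.150 × 10⁻²³ kg·m/s.
λ = h/p = 6.626 × 10⁻³⁴ / 2.150 × 10⁻²³ = 3.08 × 10⁻¹¹ m = 30.8 pm.

λ = 30.8 pm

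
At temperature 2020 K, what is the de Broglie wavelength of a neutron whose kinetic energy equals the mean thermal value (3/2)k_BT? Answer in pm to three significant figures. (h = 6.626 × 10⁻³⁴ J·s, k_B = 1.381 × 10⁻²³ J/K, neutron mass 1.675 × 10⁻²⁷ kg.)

KE = (3/2)k_BT = 1.5 × 1.381 × 10⁻²³ × 2020 = 4.184 × 10⁻²⁰ J.
p = √(2mKE) = √(2 × 1.675 × 10⁻²⁷ × 4.184 × 10⁻²⁰) = 1.184 × 10⁻²³ kg·m/s.
λ = h/p = 5.60 × 10⁻¹¹ m = 56.0 pm.

λ = 56.0 pm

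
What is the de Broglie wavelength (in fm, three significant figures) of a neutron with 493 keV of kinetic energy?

λ = 40.7 fm

KE = 493 keV = 7.898 × 10⁻¹⁴ J.
p = √(2mKE) = √(2 × 1.675 × 10⁻²⁷ × 7.898 × 10⁻¹⁴) = 1.627 × 10⁻²⁰ kg·m/s.
λ = h/p = 6.626 × 10⁻³⁴ / 1.627 × 10⁻²⁰ = 4.07 × 10⁻¹⁴ m = 40.7 fm.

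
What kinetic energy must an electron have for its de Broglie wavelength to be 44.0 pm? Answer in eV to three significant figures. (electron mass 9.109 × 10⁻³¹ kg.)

p = h/λ = 6.626 × 10⁻³⁴ / 4.400 × 10⁻¹¹ = 1.506 × 10⁻²³ kg·m/s.
KE = p²/(2m) = (1.506 × 10⁻²³)² / (2 × 9.109 × 10⁻³¹) = 1.245 × 10⁻¹⁶ J = 777 eV.

KE = 777 eV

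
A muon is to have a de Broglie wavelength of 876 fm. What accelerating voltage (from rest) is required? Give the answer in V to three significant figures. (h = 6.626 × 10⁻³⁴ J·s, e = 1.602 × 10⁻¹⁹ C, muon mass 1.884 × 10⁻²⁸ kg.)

V = 9480 V

p = h/λ = 6.626 × 10⁻³⁴ / 8.760 × 10⁻¹³ = 7.564 × 10⁻²² kg·m/s.
KE = p²/(2m) = 1.518 × 10⁻¹⁵ J.
V = KE/e = 1.518 × 10⁻¹⁵ / (1.602 × 10⁻¹⁹) = 9480 V.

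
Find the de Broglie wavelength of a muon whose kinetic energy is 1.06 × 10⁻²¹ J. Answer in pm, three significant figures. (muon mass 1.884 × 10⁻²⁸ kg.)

p = √(2mKE) = √(2 × 1.884 × 10⁻²⁸ × 1.060 × 10⁻²¹) = 6.320 × 10⁻²⁵ kg·m/s.
λ = h/p = 6.626 × 10⁻³⁴ / 6.320 × 10⁻²⁵ = 1.05 × 10⁻⁹ m = 1050 pm.

λ = 1050 pm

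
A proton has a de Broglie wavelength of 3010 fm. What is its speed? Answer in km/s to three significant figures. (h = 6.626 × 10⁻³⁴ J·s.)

p = h/λ = 6.626 × 10⁻³⁴ / 3.010 × 10⁻¹² = 2.201 × 10⁻²² kg·m/s.
v = p/m = 2.201 × 10⁻²² / 1.673 × 10⁻²⁷ = 1.32 × 10⁵ m/s = 132 km/s.

v = 132 km/s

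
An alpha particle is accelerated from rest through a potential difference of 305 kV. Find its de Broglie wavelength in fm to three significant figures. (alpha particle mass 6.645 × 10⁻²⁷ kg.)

λ = 18.4 fm

KE = 2eV = 2 × 1.602 × 10⁻¹⁹ × 3.050 × 10⁵ = 9.772 × 10⁻¹⁴ J.
p = √(2mKE) = √(2 × 6.645 × 10⁻²⁷ × 9.772 × 10⁻¹⁴) = 3.604 × 10⁻²⁰ kg·m/s.
λ = h/p = 6.626 × 10⁻³⁴ / 3.604 × 10⁻²⁰ = 1.84 × 10⁻¹⁴ m = 18.4 fm.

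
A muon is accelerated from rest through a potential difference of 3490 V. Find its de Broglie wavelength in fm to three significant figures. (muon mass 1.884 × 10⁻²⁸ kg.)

λ = 1440 fm

KE = eV = 1.602 × 10⁻¹⁹ × 3490 = 5.591 × 10⁻¹⁶ J.
p = √(2mKE) = √(2 × 1.884 × 10⁻²⁸ × 5.591 × 10⁻¹⁶) = 4.590 × 10⁻²² kg·m/s.
λ = h/p = 6.626 × 10⁻³⁴ / 4.590 × 10⁻²² = 1.44 × 10⁻¹² m = 1440 fm.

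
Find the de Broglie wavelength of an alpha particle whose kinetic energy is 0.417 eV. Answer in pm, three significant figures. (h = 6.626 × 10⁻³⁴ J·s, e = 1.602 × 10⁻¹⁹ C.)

λ = 22.2 pm

KE = 0.417 eV = 6.680 × 10⁻²⁰ J.
p = √(2mKE) = √(2 × 6.645 × 10⁻²⁷ × 6.680 × 10⁻²⁰) = 2.980 × 10⁻²³ kg·m/s.
λ = h/p = 6.626 × 10⁻³⁴ / 2.980 × 10⁻²³ = 2.22 × 10⁻¹¹ m = 22.2 pm.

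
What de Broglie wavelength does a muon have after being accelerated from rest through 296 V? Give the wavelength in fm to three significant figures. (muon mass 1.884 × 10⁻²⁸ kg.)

λ = 4960 fm

KE = eV = 1.602 × 10⁻¹⁹ × 296.0 = 4.742 × 10⁻¹⁷ J.
p = √(2mKE) = √(2 × 1.884 × 10⁻²⁸ × 4.742 × 10⁻¹⁷) = 1.337 × 10⁻²² kg·m/s.
λ = h/p = 6.626 × 10⁻³⁴ / 1.337 × 10⁻²² = 4.96 × 10⁻¹² m = 4960 fm.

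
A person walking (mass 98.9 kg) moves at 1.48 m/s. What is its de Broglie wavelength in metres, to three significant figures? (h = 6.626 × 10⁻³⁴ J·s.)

p = mv = 98.9 × 1.48 = 1.464 × 10² kg·m/s.
λ = h/p = 6.626 × 10⁻³⁴ / 1.464 × 10² = 4.53 × 10⁻³⁶ m.

λ = 4.53 × 10⁻³⁶ m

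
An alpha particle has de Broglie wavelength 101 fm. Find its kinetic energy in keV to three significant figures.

KE = 20.2 keV

p = h/λ = 6.626 × 10⁻³⁴ / 1.010 × 10⁻¹³ = 6.560 × 10⁻²¹ kg·m/s.
KE = p²/(2m) = (6.560 × 10⁻²¹)² / (2 × 6.645 × 10⁻²⁷) = 3.238 × 10⁻¹⁵ J = 20.2 keV.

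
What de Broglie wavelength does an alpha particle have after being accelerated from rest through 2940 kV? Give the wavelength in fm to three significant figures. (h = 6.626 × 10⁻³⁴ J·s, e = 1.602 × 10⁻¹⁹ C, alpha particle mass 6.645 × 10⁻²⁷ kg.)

λ = 5.92 fm

KE = 2eV = 2 × 1.602 × 10⁻¹⁹ × 2.940 × 10⁶ = 9.420 × 10⁻¹³ J.
p = √(2mKE) = √(2 × 6.645 × 10⁻²⁷ × 9.420 × 10⁻¹³) = 1.119 × 10⁻¹⁹ kg·m/s.
λ = h/p = 6.626 × 10⁻³⁴ / 1.119 × 10⁻¹⁹ = 5.92 × 10⁻¹⁵ m = 5.92 fm.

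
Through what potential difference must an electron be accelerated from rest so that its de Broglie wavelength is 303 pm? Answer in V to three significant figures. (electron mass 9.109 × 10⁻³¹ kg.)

p = h/λ = 6.626 × 10⁻³⁴ / 3.030 × 10⁻¹⁰ = 2.187 × 10⁻²⁴ kg·m/s.
KE = p²/(2m) = 2.625 × 10⁻¹⁸ J.
V = KE/e = 2.625 × 10⁻¹⁸ / (1.602 × 10⁻¹⁹) = 16.4 V.

V = 16.4 V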